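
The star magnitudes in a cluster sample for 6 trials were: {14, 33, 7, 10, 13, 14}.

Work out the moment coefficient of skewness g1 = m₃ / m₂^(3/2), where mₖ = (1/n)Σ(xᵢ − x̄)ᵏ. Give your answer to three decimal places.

x̄ = (14 + 33 + 7 + 10 + 13 + 14) / 6 = 15.1667
deviations (xᵢ − x̄): -1.1667, 17.8333, -8.1667, -5.1667, -2.1667, -1.1667
Σ(xᵢ − x̄)² = 418.8333 ⇒ m₂ = 418.8333/6 = 69.80556
Σ(xᵢ − x̄)³ = 4975.5556 ⇒ m₃ = 4975.5556/6 = 829.25926
m₂^(3/2) = 69.80556^(1.5) = 583.22346
g1 = m₃ / m₂^(3/2) = 829.25926 / 583.22346 ≈ 1.422

1.422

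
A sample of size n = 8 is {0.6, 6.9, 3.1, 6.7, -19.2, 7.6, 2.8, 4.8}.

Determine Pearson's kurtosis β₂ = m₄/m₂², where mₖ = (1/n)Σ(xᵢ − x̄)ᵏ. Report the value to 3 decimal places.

5.319

x̄ = 1.6625
Σ(xᵢ − x̄)² = 537.6388 ⇒ m₂ = 67.20484
Σ(xᵢ − x̄)⁴ = 192180.6610 ⇒ m₄ = 24022.58263
m₂² = 4516.49102
β₂ = m₄/m₂² = 24022.58263 / 4516.49102 ≈ 5.319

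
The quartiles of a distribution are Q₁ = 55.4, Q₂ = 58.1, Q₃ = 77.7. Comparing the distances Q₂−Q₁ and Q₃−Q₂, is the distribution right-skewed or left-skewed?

right-skewed

Q₂ − Q₁ = 2.7;  Q₃ − Q₂ = 19.6
Q₃ − Q₂ > Q₂ − Q₁ ⇒ the upper half is more spread out ⇒ right-skewed.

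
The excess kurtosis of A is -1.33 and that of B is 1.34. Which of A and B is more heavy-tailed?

Higher excess kurtosis ⇒ heavier tails relative to the normal distribution.
-1.33 vs 1.34: the larger is 1.34, so B has heavier tails. (B is leptokurtic — heavier-than-normal tails; the other is platykurtic.)

B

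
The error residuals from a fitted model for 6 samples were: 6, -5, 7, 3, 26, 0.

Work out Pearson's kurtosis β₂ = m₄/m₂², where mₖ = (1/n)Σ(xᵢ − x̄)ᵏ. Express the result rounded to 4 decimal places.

x̄ = 6.1667
Σ(xᵢ − x̄)² = 566.8333 ⇒ m₂ = 94.47222
Σ(xᵢ − x̄)⁴ = 171828.8194 ⇒ m₄ = 28638.13657
m₂² = 8925.00077
β₂ = m₄/m₂² = 28638.13657 / 8925.00077 ≈ 3.2088

3.2088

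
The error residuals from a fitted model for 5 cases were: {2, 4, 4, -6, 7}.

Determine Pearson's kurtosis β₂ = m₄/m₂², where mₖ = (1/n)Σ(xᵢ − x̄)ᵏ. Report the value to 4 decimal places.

x̄ = 2.2000
Σ(xᵢ − x̄)² = 96.8000 ⇒ m₂ = 19.36000
Σ(xᵢ − x̄)⁴ = 5073.0560 ⇒ m₄ = 1014.61120
m₂² = 374.80960
β₂ = m₄/m₂² = 1014.61120 / 374.80960 ≈ 2.7070

2.7070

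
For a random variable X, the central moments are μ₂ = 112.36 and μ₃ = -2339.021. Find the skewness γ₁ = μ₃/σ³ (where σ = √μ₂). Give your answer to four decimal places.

σ = √μ₂ = √112.36 = 10.60000
σ³ = μ₂^(3/2) = 1191.01600
γ₁ = μ₃/σ³ = -2339.021 / 1191.01600 ≈ -1.9639

-1.9639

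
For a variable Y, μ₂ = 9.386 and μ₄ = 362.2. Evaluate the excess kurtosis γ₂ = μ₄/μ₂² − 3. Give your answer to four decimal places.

1.1114

μ₂² = 9.386² = 88.09700
μ₄/μ₂² = 362.2 / 88.09700 = 4.11138
γ₂ = 4.11138 − 3 ≈ 1.1114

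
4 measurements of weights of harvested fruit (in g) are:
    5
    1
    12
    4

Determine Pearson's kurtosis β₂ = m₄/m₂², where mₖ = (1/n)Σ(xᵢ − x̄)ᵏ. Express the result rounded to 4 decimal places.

x̄ = 5.5000
Σ(xᵢ − x̄)² = 65.0000 ⇒ m₂ = 16.25000
Σ(xᵢ − x̄)⁴ = 2200.2500 ⇒ m₄ = 550.06250
m₂² = 264.06250
β₂ = m₄/m₂² = 550.06250 / 264.06250 ≈ 2.0831

2.0831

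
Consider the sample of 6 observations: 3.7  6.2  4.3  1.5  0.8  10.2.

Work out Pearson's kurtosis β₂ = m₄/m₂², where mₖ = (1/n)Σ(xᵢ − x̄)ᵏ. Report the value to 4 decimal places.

2.3585

x̄ = 4.4500
Σ(xᵢ − x̄)² = 58.7350 ⇒ m₂ = 9.78917
Σ(xᵢ − x̄)⁴ = 1356.0472 ⇒ m₄ = 226.00787
m₂² = 95.82778
β₂ = m₄/m₂² = 226.00787 / 95.82778 ≈ 2.3585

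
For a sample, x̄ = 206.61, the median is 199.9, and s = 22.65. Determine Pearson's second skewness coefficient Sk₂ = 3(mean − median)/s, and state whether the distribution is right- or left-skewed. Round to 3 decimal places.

0.889, right-skewed

Sk₂ = 3(206.61 − 199.9) / 22.65 = 3 × 6.7100 / 22.65
    = 20.1300 / 22.65 ≈ 0.889
Sk₂ > 0 ⇒ mean > median ⇒ right-skewed (positive skew).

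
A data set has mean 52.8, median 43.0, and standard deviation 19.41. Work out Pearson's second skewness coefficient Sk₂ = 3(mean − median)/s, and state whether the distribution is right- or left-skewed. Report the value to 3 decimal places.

1.515, right-skewed

Sk₂ = 3(52.8 − 43.0) / 19.41 = 3 × 9.8000 / 19.41
    = 29.4000 / 19.41 ≈ 1.515
Sk₂ > 0 ⇒ mean > median ⇒ right-skewed (positive skew).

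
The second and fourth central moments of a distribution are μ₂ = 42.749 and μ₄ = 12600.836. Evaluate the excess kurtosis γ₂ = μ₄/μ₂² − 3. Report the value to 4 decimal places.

3.8952

μ₂² = 42.749² = 1827.47700
μ₄/μ₂² = 12600.836 / 1827.47700 = 6.89521
γ₂ = 6.89521 − 3 ≈ 3.8952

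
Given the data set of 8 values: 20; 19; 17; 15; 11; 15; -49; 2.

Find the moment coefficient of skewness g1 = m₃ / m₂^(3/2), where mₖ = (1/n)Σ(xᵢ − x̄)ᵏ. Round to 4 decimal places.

-2.0169

x̄ = (20 + 19 + 17 + 15 + 11 + 15 - 49 + 2) / 8 = 6.2500
deviations (xᵢ − x̄): 13.7500, 12.7500, 10.7500, 8.7500, 4.7500, 8.7500, -55.2500, -4.2500
Σ(xᵢ − x̄)² = 3713.5000 ⇒ m₂ = 3713.5000/8 = 464.18750
Σ(xᵢ − x̄)³ = -161369.2500 ⇒ m₃ = -161369.2500/8 = -20171.15625
m₂^(3/2) = 464.18750^(1.5) = 10000.92480
g1 = m₃ / m₂^(3/2) = -20171.15625 / 10000.92480 ≈ -2.0169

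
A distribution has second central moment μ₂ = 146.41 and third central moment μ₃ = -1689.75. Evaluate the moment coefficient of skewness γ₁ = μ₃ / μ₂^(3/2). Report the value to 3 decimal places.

-0.954

σ = √μ₂ = √146.41 = 12.10000
σ³ = μ₂^(3/2) = 1771.56100
γ₁ = μ₃/σ³ = -1689.75 / 1771.56100 ≈ -0.954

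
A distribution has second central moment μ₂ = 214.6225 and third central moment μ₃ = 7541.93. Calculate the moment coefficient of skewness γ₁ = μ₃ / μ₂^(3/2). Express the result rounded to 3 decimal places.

σ = √μ₂ = √214.6225 = 14.65000
σ³ = μ₂^(3/2) = 3144.21963
γ₁ = μ₃/σ³ = 7541.93 / 3144.21963 ≈ 2.399

2.399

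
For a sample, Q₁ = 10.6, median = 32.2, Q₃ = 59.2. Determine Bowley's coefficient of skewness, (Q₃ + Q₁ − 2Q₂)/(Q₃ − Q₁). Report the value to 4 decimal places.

numerator: Q₃ + Q₁ − 2Q₂ = 59.2 + 10.6 − 2×32.2 = 5.4000
denominator: Q₃ − Q₁ = 59.2 − 10.6 = 48.6000
Bowley skewness = 5.4000 / 48.6000 ≈ 0.1111

0.1111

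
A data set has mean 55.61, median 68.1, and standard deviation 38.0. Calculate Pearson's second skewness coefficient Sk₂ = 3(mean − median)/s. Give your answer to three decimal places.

Sk₂ = 3(55.61 − 68.1) / 38.0 = 3 × -12.4900 / 38.0
    = -37.4700 / 38.0 ≈ -0.986

-0.986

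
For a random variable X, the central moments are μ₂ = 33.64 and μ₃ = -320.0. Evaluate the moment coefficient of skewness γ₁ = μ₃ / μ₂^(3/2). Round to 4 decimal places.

σ = √μ₂ = √33.64 = 5.80000
σ³ = μ₂^(3/2) = 195.11200
γ₁ = μ₃/σ³ = -320.0 / 195.11200 ≈ -1.6401

-1.6401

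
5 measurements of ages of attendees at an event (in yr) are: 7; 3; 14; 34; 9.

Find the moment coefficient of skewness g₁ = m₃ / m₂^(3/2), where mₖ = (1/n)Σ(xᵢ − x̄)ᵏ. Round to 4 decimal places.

x̄ = (7 + 3 + 14 + 34 + 9) / 5 = 13.4000
deviations (xᵢ − x̄): -6.4000, -10.4000, 0.6000, 20.6000, -4.4000
Σ(xᵢ − x̄)² = 593.2000 ⇒ m₂ = 593.2000/5 = 118.64000
Σ(xᵢ − x̄)³ = 7269.8400 ⇒ m₃ = 7269.8400/5 = 1453.96800
m₂^(3/2) = 118.64000^(1.5) = 1292.25049
g₁ = m₃ / m₂^(3/2) = 1453.96800 / 1292.25049 ≈ 1.1251

1.1251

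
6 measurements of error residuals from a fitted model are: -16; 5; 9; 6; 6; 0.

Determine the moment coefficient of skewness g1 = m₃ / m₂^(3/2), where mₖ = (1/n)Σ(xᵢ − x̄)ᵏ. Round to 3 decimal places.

-1.415

x̄ = (-16 + 5 + 9 + 6 + 6 + 0) / 6 = 1.6667
deviations (xᵢ − x̄): -17.6667, 3.3333, 7.3333, 4.3333, 4.3333, -1.6667
Σ(xᵢ − x̄)² = 417.3333 ⇒ m₂ = 417.3333/6 = 69.55556
Σ(xᵢ − x̄)³ = -4924.4444 ⇒ m₃ = -4924.4444/6 = -820.74074
m₂^(3/2) = 69.55556^(1.5) = 580.09315
g1 = m₃ / m₂^(3/2) = -820.74074 / 580.09315 ≈ -1.415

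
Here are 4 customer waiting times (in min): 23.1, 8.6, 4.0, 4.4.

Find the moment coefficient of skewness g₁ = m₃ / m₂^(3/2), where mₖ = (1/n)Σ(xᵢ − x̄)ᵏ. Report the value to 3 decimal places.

0.982

x̄ = (23.1 + 8.6 + 4.0 + 4.4) / 4 = 10.0250
deviations (xᵢ − x̄): 13.0750, -1.4250, -6.0250, -5.6250
Σ(xᵢ − x̄)² = 240.9275 ⇒ m₂ = 240.9275/4 = 60.23188
Σ(xᵢ − x̄)³ = 1835.6614 ⇒ m₃ = 1835.6614/4 = 458.91534
m₂^(3/2) = 60.23188^(1.5) = 467.45475
g₁ = m₃ / m₂^(3/2) = 458.91534 / 467.45475 ≈ 0.982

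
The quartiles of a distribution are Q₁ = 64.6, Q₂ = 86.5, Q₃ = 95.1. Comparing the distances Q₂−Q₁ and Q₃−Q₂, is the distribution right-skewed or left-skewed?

Q₂ − Q₁ = 21.9;  Q₃ − Q₂ = 8.6
Q₂ − Q₁ > Q₃ − Q₂ ⇒ the lower half is more spread out ⇒ left-skewed.

left-skewed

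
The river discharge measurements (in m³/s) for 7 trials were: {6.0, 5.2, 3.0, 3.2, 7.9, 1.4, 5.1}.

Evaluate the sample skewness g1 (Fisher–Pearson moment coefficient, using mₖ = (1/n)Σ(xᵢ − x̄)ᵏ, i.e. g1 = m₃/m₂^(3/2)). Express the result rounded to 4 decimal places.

0.0751

x̄ = (6.0 + 5.2 + 3.0 + 3.2 + 7.9 + 1.4 + 5.1) / 7 = 4.5429
deviations (xᵢ − x̄): 1.4571, 0.6571, -1.5429, -1.3429, 3.3571, -3.1429, 0.5571
Σ(xᵢ − x̄)² = 28.1971 ⇒ m₂ = 28.1971/7 = 4.02816
Σ(xᵢ − x̄)³ = 4.2491 ⇒ m₃ = 4.2491/7 = 0.60701
m₂^(3/2) = 4.02816^(1.5) = 8.08464
g1 = m₃ / m₂^(3/2) = 0.60701 / 8.08464 ≈ 0.0751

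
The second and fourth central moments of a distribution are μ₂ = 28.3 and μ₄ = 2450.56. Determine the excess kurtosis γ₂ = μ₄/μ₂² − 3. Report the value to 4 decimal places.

0.0598

μ₂² = 28.3² = 800.89000
μ₄/μ₂² = 2450.56 / 800.89000 = 3.05980
γ₂ = 3.05980 − 3 ≈ 0.0598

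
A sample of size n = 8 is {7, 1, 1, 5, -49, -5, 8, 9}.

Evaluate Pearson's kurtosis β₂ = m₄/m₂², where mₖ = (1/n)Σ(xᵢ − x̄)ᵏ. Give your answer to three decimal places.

x̄ = -2.8750
Σ(xᵢ − x̄)² = 2580.8750 ⇒ m₂ = 322.60938
Σ(xᵢ − x̄)⁴ = 4574021.4629 ⇒ m₄ = 571752.68286
m₂² = 104076.80884
β₂ = m₄/m₂² = 571752.68286 / 104076.80884 ≈ 5.494

5.494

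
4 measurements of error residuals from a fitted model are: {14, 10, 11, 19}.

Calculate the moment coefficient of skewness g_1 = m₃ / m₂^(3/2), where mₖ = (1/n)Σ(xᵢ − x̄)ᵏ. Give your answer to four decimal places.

0.6297

x̄ = (14 + 10 + 11 + 19) / 4 = 13.5000
deviations (xᵢ − x̄): 0.5000, -3.5000, -2.5000, 5.5000
Σ(xᵢ − x̄)² = 49.0000 ⇒ m₂ = 49.0000/4 = 12.25000
Σ(xᵢ − x̄)³ = 108.0000 ⇒ m₃ = 108.0000/4 = 27.00000
m₂^(3/2) = 12.25000^(1.5) = 42.87500
g_1 = m₃ / m₂^(3/2) = 27.00000 / 42.87500 ≈ 0.6297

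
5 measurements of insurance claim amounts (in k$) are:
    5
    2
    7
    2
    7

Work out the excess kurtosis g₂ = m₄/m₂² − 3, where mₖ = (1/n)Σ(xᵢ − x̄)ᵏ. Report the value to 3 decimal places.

x̄ = 4.6000
Σ(xᵢ − x̄)² = 25.2000 ⇒ m₂ = 5.04000
Σ(xᵢ − x̄)⁴ = 157.7760 ⇒ m₄ = 31.55520
m₂² = 25.40160
g₂ = m₄/m₂² − 3 = 1.24225 − 3 ≈ -1.758

-1.758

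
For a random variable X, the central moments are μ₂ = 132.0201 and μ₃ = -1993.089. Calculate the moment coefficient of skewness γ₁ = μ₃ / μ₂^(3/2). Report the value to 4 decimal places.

σ = √μ₂ = √132.0201 = 11.49000
σ³ = μ₂^(3/2) = 1516.91095
γ₁ = μ₃/σ³ = -1993.089 / 1516.91095 ≈ -1.3139

-1.3139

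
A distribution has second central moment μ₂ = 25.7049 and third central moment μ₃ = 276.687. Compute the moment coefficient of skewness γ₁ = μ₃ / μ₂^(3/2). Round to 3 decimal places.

σ = √μ₂ = √25.7049 = 5.07000
σ³ = μ₂^(3/2) = 130.32384
γ₁ = μ₃/σ³ = 276.687 / 130.32384 ≈ 2.123

2.123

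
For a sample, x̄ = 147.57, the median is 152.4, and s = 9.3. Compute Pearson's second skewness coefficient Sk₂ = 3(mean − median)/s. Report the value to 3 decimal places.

Sk₂ = 3(147.57 − 152.4) / 9.3 = 3 × -4.8300 / 9.3
    = -14.4900 / 9.3 ≈ -1.558

-1.558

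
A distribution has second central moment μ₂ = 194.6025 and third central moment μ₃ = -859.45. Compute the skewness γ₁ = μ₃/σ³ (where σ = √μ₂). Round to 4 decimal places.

-0.3166

σ = √μ₂ = √194.6025 = 13.95000
σ³ = μ₂^(3/2) = 2714.70488
γ₁ = μ₃/σ³ = -859.45 / 2714.70488 ≈ -0.3166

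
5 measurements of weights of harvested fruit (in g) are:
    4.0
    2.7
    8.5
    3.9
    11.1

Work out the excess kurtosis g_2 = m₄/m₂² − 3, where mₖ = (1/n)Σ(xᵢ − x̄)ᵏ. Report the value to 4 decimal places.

-1.3916

x̄ = 6.0400
Σ(xᵢ − x̄)² = 51.5520 ⇒ m₂ = 10.31040
Σ(xᵢ − x̄)⁴ = 854.9053 ⇒ m₄ = 170.98105
m₂² = 106.30435
g_2 = m₄/m₂² − 3 = 1.60841 − 3 ≈ -1.3916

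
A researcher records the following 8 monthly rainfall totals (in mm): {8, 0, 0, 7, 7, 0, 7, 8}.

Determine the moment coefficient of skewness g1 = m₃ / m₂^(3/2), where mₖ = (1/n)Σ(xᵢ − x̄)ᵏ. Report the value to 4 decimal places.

x̄ = (8 + 0 + 0 + 7 + 7 + 0 + 7 + 8) / 8 = 4.6250
deviations (xᵢ − x̄): 3.3750, -4.6250, -4.6250, 2.3750, 2.3750, -4.6250, 2.3750, 3.3750
Σ(xᵢ − x̄)² = 103.8750 ⇒ m₂ = 103.8750/8 = 12.98438
Σ(xᵢ − x̄)³ = -179.7188 ⇒ m₃ = -179.7188/8 = -22.46484
m₂^(3/2) = 12.98438^(1.5) = 46.78769
g1 = m₃ / m₂^(3/2) = -22.46484 / 46.78769 ≈ -0.4801

-0.4801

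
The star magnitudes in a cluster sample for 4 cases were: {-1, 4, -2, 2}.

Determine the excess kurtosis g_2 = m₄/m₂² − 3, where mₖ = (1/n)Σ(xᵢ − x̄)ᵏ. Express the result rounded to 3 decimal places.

-1.604

x̄ = 0.7500
Σ(xᵢ − x̄)² = 22.7500 ⇒ m₂ = 5.68750
Σ(xᵢ − x̄)⁴ = 180.5781 ⇒ m₄ = 45.14453
m₂² = 32.34766
g_2 = m₄/m₂² − 3 = 1.39560 − 3 ≈ -1.604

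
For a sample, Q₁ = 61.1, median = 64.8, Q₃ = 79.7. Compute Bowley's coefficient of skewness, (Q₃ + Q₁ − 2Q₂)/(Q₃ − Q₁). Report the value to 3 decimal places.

0.602

numerator: Q₃ + Q₁ − 2Q₂ = 79.7 + 61.1 − 2×64.8 = 11.2000
denominator: Q₃ − Q₁ = 79.7 − 61.1 = 18.6000
Bowley skewness = 11.2000 / 18.6000 ≈ 0.602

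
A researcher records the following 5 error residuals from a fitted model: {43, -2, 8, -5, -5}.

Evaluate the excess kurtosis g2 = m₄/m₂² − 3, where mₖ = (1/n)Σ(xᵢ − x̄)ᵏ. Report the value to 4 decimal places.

x̄ = 7.8000
Σ(xᵢ − x̄)² = 1662.8000 ⇒ m₂ = 332.56000
Σ(xᵢ − x̄)⁴ = 1598130.8960 ⇒ m₄ = 319626.17920
m₂² = 110596.15360
g2 = m₄/m₂² − 3 = 2.89003 − 3 ≈ -0.1100

-0.1100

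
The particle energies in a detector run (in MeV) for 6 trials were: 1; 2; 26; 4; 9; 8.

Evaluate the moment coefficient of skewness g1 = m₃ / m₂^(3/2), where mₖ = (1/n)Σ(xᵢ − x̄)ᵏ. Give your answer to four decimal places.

1.3360

x̄ = (1 + 2 + 26 + 4 + 9 + 8) / 6 = 8.3333
deviations (xᵢ − x̄): -7.3333, -6.3333, 17.6667, -4.3333, 0.6667, -0.3333
Σ(xᵢ − x̄)² = 425.3333 ⇒ m₂ = 425.3333/6 = 70.88889
Σ(xᵢ − x̄)³ = 4784.4444 ⇒ m₃ = 4784.4444/6 = 797.40741
m₂^(3/2) = 70.88889^(1.5) = 596.85283
g1 = m₃ / m₂^(3/2) = 797.40741 / 596.85283 ≈ 1.3360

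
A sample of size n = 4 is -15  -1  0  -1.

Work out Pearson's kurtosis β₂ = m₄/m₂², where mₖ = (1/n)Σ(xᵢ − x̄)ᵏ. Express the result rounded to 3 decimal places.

x̄ = -4.2500
Σ(xᵢ − x̄)² = 154.7500 ⇒ m₂ = 38.68750
Σ(xᵢ − x̄)⁴ = 13904.0781 ⇒ m₄ = 3476.01953
m₂² = 1496.72266
β₂ = m₄/m₂² = 3476.01953 / 1496.72266 ≈ 2.322

2.322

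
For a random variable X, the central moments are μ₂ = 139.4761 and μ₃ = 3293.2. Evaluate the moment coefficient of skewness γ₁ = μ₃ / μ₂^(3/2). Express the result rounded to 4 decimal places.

1.9993

σ = √μ₂ = √139.4761 = 11.81000
σ³ = μ₂^(3/2) = 1647.21274
γ₁ = μ₃/σ³ = 3293.2 / 1647.21274 ≈ 1.9993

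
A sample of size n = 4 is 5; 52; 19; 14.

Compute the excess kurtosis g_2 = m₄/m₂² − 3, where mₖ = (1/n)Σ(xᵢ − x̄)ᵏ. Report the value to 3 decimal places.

-0.845

x̄ = 22.5000
Σ(xᵢ − x̄)² = 1261.0000 ⇒ m₂ = 315.25000
Σ(xᵢ − x̄)⁴ = 856494.2500 ⇒ m₄ = 214123.56250
m₂² = 99382.56250
g_2 = m₄/m₂² − 3 = 2.15454 − 3 ≈ -0.845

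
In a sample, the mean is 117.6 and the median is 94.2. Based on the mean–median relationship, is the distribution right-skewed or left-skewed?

right-skewed

mean − median = 117.6 − 94.2 = 23.4
mean > median ⇒ the longer tail is on the right ⇒ right-skewed (positively skewed).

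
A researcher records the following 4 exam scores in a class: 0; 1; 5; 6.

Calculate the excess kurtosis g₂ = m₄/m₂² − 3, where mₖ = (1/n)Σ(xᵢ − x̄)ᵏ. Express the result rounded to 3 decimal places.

x̄ = 3.0000
Σ(xᵢ − x̄)² = 26.0000 ⇒ m₂ = 6.50000
Σ(xᵢ − x̄)⁴ = 194.0000 ⇒ m₄ = 48.50000
m₂² = 42.25000
g₂ = m₄/m₂² − 3 = 1.14793 − 3 ≈ -1.852

-1.852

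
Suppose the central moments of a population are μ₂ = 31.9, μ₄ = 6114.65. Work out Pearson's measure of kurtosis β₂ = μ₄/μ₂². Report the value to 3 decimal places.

6.009

μ₂² = 31.9² = 1017.61000
μ₄/μ₂² = 6114.65 / 1017.61000 = 6.00883
β₂ ≈ 6.009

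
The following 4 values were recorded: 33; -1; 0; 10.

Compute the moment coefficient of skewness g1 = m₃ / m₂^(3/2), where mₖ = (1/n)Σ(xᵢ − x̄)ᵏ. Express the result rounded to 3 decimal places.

0.850

x̄ = (33 - 1 + 0 + 10) / 4 = 10.5000
deviations (xᵢ − x̄): 22.5000, -11.5000, -10.5000, -0.5000
Σ(xᵢ − x̄)² = 749.0000 ⇒ m₂ = 749.0000/4 = 187.25000
Σ(xᵢ − x̄)³ = 8712.0000 ⇒ m₃ = 8712.0000/4 = 2178.00000
m₂^(3/2) = 187.25000^(1.5) = 2562.31630
g1 = m₃ / m₂^(3/2) = 2178.00000 / 2562.31630 ≈ 0.850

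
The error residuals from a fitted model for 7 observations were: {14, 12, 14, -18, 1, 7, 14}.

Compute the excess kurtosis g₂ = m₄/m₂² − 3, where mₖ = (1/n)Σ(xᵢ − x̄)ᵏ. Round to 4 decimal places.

0.6664

x̄ = 6.2857
Σ(xᵢ − x̄)² = 829.4286 ⇒ m₂ = 118.48980
Σ(xᵢ − x̄)⁴ = 360330.6764 ⇒ m₄ = 51475.81091
m₂² = 14039.83174
g₂ = m₄/m₂² − 3 = 3.66641 − 3 ≈ 0.6664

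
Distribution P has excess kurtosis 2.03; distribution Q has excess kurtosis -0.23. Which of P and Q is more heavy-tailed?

P

Higher excess kurtosis ⇒ heavier tails relative to the normal distribution.
2.03 vs -0.23: the larger is 2.03, so P has heavier tails. (P is leptokurtic — heavier-than-normal tails; the other is platykurtic.)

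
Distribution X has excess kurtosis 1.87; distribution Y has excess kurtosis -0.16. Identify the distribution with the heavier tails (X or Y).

Higher excess kurtosis ⇒ heavier tails relative to the normal distribution.
1.87 vs -0.16: the larger is 1.87, so X has heavier tails. (X is leptokurtic — heavier-than-normal tails; the other is platykurtic.)

X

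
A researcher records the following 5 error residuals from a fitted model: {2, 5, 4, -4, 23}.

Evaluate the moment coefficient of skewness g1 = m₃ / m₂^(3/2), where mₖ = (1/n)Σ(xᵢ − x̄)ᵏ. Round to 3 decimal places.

x̄ = (2 + 5 + 4 - 4 + 23) / 5 = 6.0000
deviations (xᵢ − x̄): -4.0000, -1.0000, -2.0000, -10.0000, 17.0000
Σ(xᵢ − x̄)² = 410.0000 ⇒ m₂ = 410.0000/5 = 82.00000
Σ(xᵢ − x̄)³ = 3840.0000 ⇒ m₃ = 3840.0000/5 = 768.00000
m₂^(3/2) = 82.00000^(1.5) = 742.54158
g1 = m₃ / m₂^(3/2) = 768.00000 / 742.54158 ≈ 1.034

1.034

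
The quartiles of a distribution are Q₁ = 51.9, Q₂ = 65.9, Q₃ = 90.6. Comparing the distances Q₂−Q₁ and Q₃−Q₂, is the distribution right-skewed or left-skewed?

right-skewed

Q₂ − Q₁ = 14.0;  Q₃ − Q₂ = 24.7
Q₃ − Q₂ > Q₂ − Q₁ ⇒ the upper half is more spread out ⇒ right-skewed.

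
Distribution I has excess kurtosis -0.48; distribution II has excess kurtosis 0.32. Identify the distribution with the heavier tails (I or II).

Higher excess kurtosis ⇒ heavier tails relative to the normal distribution.
-0.48 vs 0.32: the larger is 0.32, so II has heavier tails. (II is leptokurtic — heavier-than-normal tails; the other is platykurtic.)

II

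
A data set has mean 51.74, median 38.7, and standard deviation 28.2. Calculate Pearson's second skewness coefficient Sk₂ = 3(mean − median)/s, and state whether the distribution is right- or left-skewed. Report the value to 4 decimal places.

1.3872, right-skewed

Sk₂ = 3(51.74 − 38.7) / 28.2 = 3 × 13.0400 / 28.2
    = 39.1200 / 28.2 ≈ 1.3872
Sk₂ > 0 ⇒ mean > median ⇒ right-skewed (positive skew).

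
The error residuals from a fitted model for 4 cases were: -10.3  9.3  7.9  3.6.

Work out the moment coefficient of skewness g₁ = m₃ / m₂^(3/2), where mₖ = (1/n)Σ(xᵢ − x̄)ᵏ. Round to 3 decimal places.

-0.920

x̄ = (-10.3 + 9.3 + 7.9 + 3.6) / 4 = 2.6250
deviations (xᵢ − x̄): -12.9250, 6.6750, 5.2750, 0.9750
Σ(xᵢ − x̄)² = 240.3875 ⇒ m₂ = 240.3875/4 = 60.09688
Σ(xᵢ − x̄)³ = -1714.0781 ⇒ m₃ = -1714.0781/4 = -428.51953
m₂^(3/2) = 60.09688^(1.5) = 465.88404
g₁ = m₃ / m₂^(3/2) = -428.51953 / 465.88404 ≈ -0.920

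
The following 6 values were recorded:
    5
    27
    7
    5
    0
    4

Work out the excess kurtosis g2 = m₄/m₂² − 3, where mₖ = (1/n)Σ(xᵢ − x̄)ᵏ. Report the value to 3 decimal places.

x̄ = 8.0000
Σ(xᵢ − x̄)² = 460.0000 ⇒ m₂ = 76.66667
Σ(xᵢ − x̄)⁴ = 134836.0000 ⇒ m₄ = 22472.66667
m₂² = 5877.77778
g2 = m₄/m₂² − 3 = 3.82333 − 3 ≈ 0.823

0.823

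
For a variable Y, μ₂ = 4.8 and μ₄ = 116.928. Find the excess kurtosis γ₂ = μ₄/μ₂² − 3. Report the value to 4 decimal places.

2.0750

μ₂² = 4.8² = 23.04000
μ₄/μ₂² = 116.928 / 23.04000 = 5.07500
γ₂ = 5.07500 − 3 ≈ 2.0750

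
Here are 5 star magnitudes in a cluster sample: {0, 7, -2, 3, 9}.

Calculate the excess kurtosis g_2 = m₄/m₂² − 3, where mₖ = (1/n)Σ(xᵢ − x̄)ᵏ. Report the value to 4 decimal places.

-1.5292

x̄ = 3.4000
Σ(xᵢ − x̄)² = 85.2000 ⇒ m₂ = 17.04000
Σ(xᵢ − x̄)⁴ = 2135.3760 ⇒ m₄ = 427.07520
m₂² = 290.36160
g_2 = m₄/m₂² − 3 = 1.47084 − 3 ≈ -1.5292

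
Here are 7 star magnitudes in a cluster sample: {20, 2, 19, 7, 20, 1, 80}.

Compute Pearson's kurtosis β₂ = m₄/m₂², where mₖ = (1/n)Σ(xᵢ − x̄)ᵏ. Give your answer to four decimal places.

x̄ = 21.2857
Σ(xᵢ − x̄)² = 4443.4286 ⇒ m₂ = 634.77551
Σ(xᵢ − x̄)⁴ = 12233702.7988 ⇒ m₄ = 1747671.82840
m₂² = 402939.94835
β₂ = m₄/m₂² = 1747671.82840 / 402939.94835 ≈ 4.3373

4.3373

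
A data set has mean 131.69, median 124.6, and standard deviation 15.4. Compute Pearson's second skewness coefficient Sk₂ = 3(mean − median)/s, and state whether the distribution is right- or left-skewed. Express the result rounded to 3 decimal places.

Sk₂ = 3(131.69 − 124.6) / 15.4 = 3 × 7.0900 / 15.4
    = 21.2700 / 15.4 ≈ 1.381
Sk₂ > 0 ⇒ mean > median ⇒ right-skewed (positive skew).

1.381, right-skewed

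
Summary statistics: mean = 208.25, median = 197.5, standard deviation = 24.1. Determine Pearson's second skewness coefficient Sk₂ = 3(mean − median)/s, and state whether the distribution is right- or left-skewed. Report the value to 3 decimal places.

Sk₂ = 3(208.25 − 197.5) / 24.1 = 3 × 10.7500 / 24.1
    = 32.2500 / 24.1 ≈ 1.338
Sk₂ > 0 ⇒ mean > median ⇒ right-skewed (positive skew).

1.338, right-skewed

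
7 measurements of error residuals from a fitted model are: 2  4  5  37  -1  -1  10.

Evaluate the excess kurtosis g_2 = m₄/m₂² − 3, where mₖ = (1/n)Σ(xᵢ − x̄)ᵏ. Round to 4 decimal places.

1.4312

x̄ = 8.0000
Σ(xᵢ − x̄)² = 1068.0000 ⇒ m₂ = 152.57143
Σ(xᵢ − x̄)⁴ = 722052.0000 ⇒ m₄ = 103150.28571
m₂² = 23278.04082
g_2 = m₄/m₂² − 3 = 4.43123 − 3 ≈ 1.4312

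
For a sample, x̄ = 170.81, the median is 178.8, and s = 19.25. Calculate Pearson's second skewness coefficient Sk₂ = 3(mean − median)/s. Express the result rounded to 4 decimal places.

-1.2452

Sk₂ = 3(170.81 − 178.8) / 19.25 = 3 × -7.9900 / 19.25
    = -23.9700 / 19.25 ≈ -1.2452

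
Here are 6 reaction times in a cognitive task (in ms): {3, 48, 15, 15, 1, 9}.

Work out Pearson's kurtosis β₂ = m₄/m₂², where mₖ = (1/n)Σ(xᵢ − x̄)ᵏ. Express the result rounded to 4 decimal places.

x̄ = 15.1667
Σ(xᵢ − x̄)² = 1464.8333 ⇒ m₂ = 244.13889
Σ(xᵢ − x̄)⁴ = 1225780.4861 ⇒ m₄ = 204296.74769
m₂² = 59603.79707
β₂ = m₄/m₂² = 204296.74769 / 59603.79707 ≈ 3.4276

3.4276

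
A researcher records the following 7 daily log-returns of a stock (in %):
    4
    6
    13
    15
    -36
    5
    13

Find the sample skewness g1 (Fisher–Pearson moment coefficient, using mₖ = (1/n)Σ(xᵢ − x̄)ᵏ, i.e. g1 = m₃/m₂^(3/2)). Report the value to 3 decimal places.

x̄ = (4 + 6 + 13 + 15 - 36 + 5 + 13) / 7 = 2.8571
deviations (xᵢ − x̄): 1.1429, 3.1429, 10.1429, 12.1429, -38.8571, 2.1429, 10.1429
Σ(xᵢ − x̄)² = 1878.8571 ⇒ m₂ = 1878.8571/7 = 268.40816
Σ(xᵢ − x̄)³ = -54749.7551 ⇒ m₃ = -54749.7551/7 = -7821.39359
m₂^(3/2) = 268.40816^(1.5) = 4397.37578
g1 = m₃ / m₂^(3/2) = -7821.39359 / 4397.37578 ≈ -1.779

-1.779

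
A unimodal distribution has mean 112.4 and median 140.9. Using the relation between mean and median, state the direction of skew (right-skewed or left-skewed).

mean − median = 112.4 − 140.9 = -28.5
mean < median ⇒ the longer tail is on the left ⇒ left-skewed (negatively skewed).

left-skewed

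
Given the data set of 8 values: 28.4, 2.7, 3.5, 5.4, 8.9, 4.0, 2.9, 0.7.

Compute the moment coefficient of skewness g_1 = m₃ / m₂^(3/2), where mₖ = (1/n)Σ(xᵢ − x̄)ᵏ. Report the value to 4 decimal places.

1.9681

x̄ = (28.4 + 2.7 + 3.5 + 5.4 + 8.9 + 4.0 + 2.9 + 0.7) / 8 = 7.0625
deviations (xᵢ − x̄): 21.3375, -4.3625, -3.5625, -1.6625, 1.8375, -3.0625, -4.1625, -6.3625
Σ(xᵢ − x̄)² = 560.3387 ⇒ m₂ = 560.3387/8 = 70.04234
Σ(xᵢ − x̄)³ = 9229.6915 ⇒ m₃ = 9229.6915/8 = 1153.71144
m₂^(3/2) = 70.04234^(1.5) = 586.19351
g_1 = m₃ / m₂^(3/2) = 1153.71144 / 586.19351 ≈ 1.9681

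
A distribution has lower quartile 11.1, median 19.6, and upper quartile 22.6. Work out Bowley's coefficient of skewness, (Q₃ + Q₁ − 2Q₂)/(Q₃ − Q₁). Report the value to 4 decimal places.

-0.4783

numerator: Q₃ + Q₁ − 2Q₂ = 22.6 + 11.1 − 2×19.6 = -5.5000
denominator: Q₃ − Q₁ = 22.6 − 11.1 = 11.5000
Bowley skewness = -5.5000 / 11.5000 ≈ -0.4783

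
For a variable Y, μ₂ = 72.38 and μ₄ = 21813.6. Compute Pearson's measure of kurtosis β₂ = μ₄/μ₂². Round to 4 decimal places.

μ₂² = 72.38² = 5238.86440
μ₄/μ₂² = 21813.6 / 5238.86440 = 4.16380
β₂ ≈ 4.1638

4.1638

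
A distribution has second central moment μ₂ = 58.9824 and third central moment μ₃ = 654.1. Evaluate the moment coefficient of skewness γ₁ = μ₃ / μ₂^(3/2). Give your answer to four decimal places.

σ = √μ₂ = √58.9824 = 7.68000
σ³ = μ₂^(3/2) = 452.98483
γ₁ = μ₃/σ³ = 654.1 / 452.98483 ≈ 1.4440

1.4440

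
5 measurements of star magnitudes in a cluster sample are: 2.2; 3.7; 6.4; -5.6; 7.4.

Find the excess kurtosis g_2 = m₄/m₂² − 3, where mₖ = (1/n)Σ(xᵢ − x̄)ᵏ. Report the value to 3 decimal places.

x̄ = 2.8200
Σ(xᵢ − x̄)² = 105.8480 ⇒ m₂ = 21.16960
Σ(xᵢ − x̄)⁴ = 5631.3165 ⇒ m₄ = 1126.26329
m₂² = 448.15196
g_2 = m₄/m₂² − 3 = 2.51313 − 3 ≈ -0.487

-0.487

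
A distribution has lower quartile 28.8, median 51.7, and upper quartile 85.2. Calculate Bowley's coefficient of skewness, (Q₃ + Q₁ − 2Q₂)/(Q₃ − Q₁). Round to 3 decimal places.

numerator: Q₃ + Q₁ − 2Q₂ = 85.2 + 28.8 − 2×51.7 = 10.6000
denominator: Q₃ − Q₁ = 85.2 − 28.8 = 56.4000
Bowley skewness = 10.6000 / 56.4000 ≈ 0.188

0.188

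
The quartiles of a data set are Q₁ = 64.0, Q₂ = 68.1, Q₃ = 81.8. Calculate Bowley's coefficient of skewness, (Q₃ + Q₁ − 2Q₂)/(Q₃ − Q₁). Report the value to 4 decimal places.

0.5393

numerator: Q₃ + Q₁ − 2Q₂ = 81.8 + 64.0 − 2×68.1 = 9.6000
denominator: Q₃ − Q₁ = 81.8 − 64.0 = 17.8000
Bowley skewness = 9.6000 / 17.8000 ≈ 0.5393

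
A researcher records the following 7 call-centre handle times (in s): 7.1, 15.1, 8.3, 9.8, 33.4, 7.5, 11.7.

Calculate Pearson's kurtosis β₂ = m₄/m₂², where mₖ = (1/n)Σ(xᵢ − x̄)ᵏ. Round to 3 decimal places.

x̄ = 13.2714
Σ(xᵢ − x̄)² = 519.1343 ⇒ m₂ = 74.16204
Σ(xᵢ − x̄)⁴ = 167487.5651 ⇒ m₄ = 23926.79501
m₂² = 5500.00830
β₂ = m₄/m₂² = 23926.79501 / 5500.00830 ≈ 4.350

4.350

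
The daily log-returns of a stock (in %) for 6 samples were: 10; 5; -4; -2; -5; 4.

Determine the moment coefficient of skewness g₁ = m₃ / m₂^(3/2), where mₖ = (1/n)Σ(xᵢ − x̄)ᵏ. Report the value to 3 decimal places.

x̄ = (10 + 5 - 4 - 2 - 5 + 4) / 6 = 1.3333
deviations (xᵢ − x̄): 8.6667, 3.6667, -5.3333, -3.3333, -6.3333, 2.6667
Σ(xᵢ − x̄)² = 175.3333 ⇒ m₂ = 175.3333/6 = 29.22222
Σ(xᵢ − x̄)³ = 276.4444 ⇒ m₃ = 276.4444/6 = 46.07407
m₂^(3/2) = 29.22222^(1.5) = 157.96827
g₁ = m₃ / m₂^(3/2) = 46.07407 / 157.96827 ≈ 0.292

0.292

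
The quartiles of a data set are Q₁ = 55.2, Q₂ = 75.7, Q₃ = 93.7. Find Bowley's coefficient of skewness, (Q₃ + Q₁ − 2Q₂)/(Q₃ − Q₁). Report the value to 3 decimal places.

numerator: Q₃ + Q₁ − 2Q₂ = 93.7 + 55.2 − 2×75.7 = -2.5000
denominator: Q₃ − Q₁ = 93.7 − 55.2 = 38.5000
Bowley skewness = -2.5000 / 38.5000 ≈ -0.065

-0.065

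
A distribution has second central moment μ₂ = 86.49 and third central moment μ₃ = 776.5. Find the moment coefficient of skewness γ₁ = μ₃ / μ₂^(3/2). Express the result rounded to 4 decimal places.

0.9654

σ = √μ₂ = √86.49 = 9.30000
σ³ = μ₂^(3/2) = 804.35700
γ₁ = μ₃/σ³ = 776.5 / 804.35700 ≈ 0.9654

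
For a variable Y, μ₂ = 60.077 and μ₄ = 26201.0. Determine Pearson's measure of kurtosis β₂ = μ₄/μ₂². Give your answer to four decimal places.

μ₂² = 60.077² = 3609.24593
μ₄/μ₂² = 26201.0 / 3609.24593 = 7.25941
β₂ ≈ 7.2594

7.2594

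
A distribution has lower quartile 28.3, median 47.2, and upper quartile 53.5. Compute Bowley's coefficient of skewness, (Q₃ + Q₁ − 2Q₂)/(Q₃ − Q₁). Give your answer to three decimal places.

numerator: Q₃ + Q₁ − 2Q₂ = 53.5 + 28.3 − 2×47.2 = -12.6000
denominator: Q₃ − Q₁ = 53.5 − 28.3 = 25.2000
Bowley skewness = -12.6000 / 25.2000 ≈ -0.500

-0.500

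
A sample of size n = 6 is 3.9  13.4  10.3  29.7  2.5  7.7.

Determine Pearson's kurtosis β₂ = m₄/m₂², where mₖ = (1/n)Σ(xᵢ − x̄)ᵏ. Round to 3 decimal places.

3.131

x̄ = 11.2500
Σ(xᵢ − x̄)² = 489.1150 ⇒ m₂ = 81.51917
Σ(xᵢ − x̄)⁴ = 124835.1139 ⇒ m₄ = 20805.85232
m₂² = 6645.37453
β₂ = m₄/m₂² = 20805.85232 / 6645.37453 ≈ 3.131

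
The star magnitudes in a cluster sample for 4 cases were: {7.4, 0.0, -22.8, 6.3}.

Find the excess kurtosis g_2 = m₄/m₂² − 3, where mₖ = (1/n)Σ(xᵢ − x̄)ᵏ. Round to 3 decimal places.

-0.824

x̄ = -2.2750
Σ(xᵢ − x̄)² = 593.5875 ⇒ m₂ = 148.39688
Σ(xᵢ − x̄)⁴ = 191668.7052 ⇒ m₄ = 47917.17629
m₂² = 22021.63251
g_2 = m₄/m₂² − 3 = 2.17591 − 3 ≈ -0.824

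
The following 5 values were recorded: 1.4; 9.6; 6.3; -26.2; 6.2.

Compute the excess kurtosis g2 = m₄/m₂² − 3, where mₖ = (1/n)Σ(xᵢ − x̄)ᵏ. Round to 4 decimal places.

x̄ = -0.5400
Σ(xᵢ − x̄)² = 857.2320 ⇒ m₂ = 171.44640
Σ(xᵢ − x̄)⁴ = 448376.0334 ⇒ m₄ = 89675.20668
m₂² = 29393.86807
g2 = m₄/m₂² − 3 = 3.05081 − 3 ≈ 0.0508

0.0508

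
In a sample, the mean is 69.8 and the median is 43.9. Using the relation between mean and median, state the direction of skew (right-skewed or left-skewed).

mean − median = 69.8 − 43.9 = 25.9
mean > median ⇒ the longer tail is on the right ⇒ right-skewed (positively skewed).

right-skewed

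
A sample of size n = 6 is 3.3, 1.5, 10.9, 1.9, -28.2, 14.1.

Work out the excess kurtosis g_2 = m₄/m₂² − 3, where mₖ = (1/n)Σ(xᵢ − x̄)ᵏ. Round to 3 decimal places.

x̄ = 0.5833
Σ(xᵢ − x̄)² = 1127.5683 ⇒ m₂ = 187.92806
Σ(xᵢ − x̄)⁴ = 731145.2557 ⇒ m₄ = 121857.54262
m₂² = 35316.95406
g_2 = m₄/m₂² − 3 = 3.45040 − 3 ≈ 0.450

0.450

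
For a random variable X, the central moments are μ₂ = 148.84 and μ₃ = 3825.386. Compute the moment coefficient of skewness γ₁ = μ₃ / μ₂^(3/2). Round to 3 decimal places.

σ = √μ₂ = √148.84 = 12.20000
σ³ = μ₂^(3/2) = 1815.84800
γ₁ = μ₃/σ³ = 3825.386 / 1815.84800 ≈ 2.107

2.107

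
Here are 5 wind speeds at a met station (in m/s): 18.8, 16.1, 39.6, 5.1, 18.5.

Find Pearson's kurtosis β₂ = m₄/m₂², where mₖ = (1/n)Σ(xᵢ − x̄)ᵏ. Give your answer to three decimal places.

x̄ = 19.6200
Σ(xᵢ − x̄)² = 624.3480 ⇒ m₂ = 124.86960
Σ(xᵢ − x̄)⁴ = 203965.9646 ⇒ m₄ = 40793.19292
m₂² = 15592.41700
β₂ = m₄/m₂² = 40793.19292 / 15592.41700 ≈ 2.616

2.616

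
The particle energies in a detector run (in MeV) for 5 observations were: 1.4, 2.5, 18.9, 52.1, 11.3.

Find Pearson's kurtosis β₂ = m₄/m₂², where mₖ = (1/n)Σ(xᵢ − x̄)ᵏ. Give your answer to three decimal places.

2.680

x̄ = 17.2400
Σ(xᵢ − x̄)² = 1721.4320 ⇒ m₂ = 344.28640
Σ(xᵢ − x̄)⁴ = 1588170.0321 ⇒ m₄ = 317634.00642
m₂² = 118533.12522
β₂ = m₄/m₂² = 317634.00642 / 118533.12522 ≈ 2.680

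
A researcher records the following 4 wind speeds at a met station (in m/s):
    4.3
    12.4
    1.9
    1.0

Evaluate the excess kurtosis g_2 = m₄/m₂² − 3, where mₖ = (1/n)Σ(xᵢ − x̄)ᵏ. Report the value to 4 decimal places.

x̄ = 4.9000
Σ(xᵢ − x̄)² = 80.8200 ⇒ m₂ = 20.20500
Σ(xᵢ − x̄)⁴ = 3476.5362 ⇒ m₄ = 869.13405
m₂² = 408.24203
g_2 = m₄/m₂² − 3 = 2.12897 − 3 ≈ -0.8710

-0.8710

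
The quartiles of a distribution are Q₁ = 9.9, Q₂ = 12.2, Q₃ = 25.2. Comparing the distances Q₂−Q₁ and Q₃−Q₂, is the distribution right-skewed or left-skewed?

Q₂ − Q₁ = 2.3;  Q₃ − Q₂ = 13.0
Q₃ − Q₂ > Q₂ − Q₁ ⇒ the upper half is more spread out ⇒ right-skewed.

right-skewed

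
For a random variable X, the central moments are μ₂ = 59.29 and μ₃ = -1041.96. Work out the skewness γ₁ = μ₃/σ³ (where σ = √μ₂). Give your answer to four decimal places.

σ = √μ₂ = √59.29 = 7.70000
σ³ = μ₂^(3/2) = 456.53300
γ₁ = μ₃/σ³ = -1041.96 / 456.53300 ≈ -2.2823

-2.2823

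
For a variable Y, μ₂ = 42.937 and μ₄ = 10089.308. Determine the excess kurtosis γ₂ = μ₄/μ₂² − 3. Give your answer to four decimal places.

μ₂² = 42.937² = 1843.58597
μ₄/μ₂² = 10089.308 / 1843.58597 = 5.47265
γ₂ = 5.47265 − 3 ≈ 2.4727

2.4727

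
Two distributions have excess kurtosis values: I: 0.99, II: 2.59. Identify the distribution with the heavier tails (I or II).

Higher excess kurtosis ⇒ heavier tails relative to the normal distribution.
0.99 vs 2.59: the larger is 2.59, so II has heavier tails.

II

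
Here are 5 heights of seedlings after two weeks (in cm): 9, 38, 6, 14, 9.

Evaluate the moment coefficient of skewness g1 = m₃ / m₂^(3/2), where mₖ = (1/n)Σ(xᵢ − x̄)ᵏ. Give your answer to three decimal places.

x̄ = (9 + 38 + 6 + 14 + 9) / 5 = 15.2000
deviations (xᵢ − x̄): -6.2000, 22.8000, -9.2000, -1.2000, -6.2000
Σ(xᵢ − x̄)² = 682.8000 ⇒ m₂ = 682.8000/5 = 136.56000
Σ(xᵢ − x̄)³ = 10595.2800 ⇒ m₃ = 10595.2800/5 = 2119.05600
m₂^(3/2) = 136.56000^(1.5) = 1595.82499
g1 = m₃ / m₂^(3/2) = 2119.05600 / 1595.82499 ≈ 1.328

1.328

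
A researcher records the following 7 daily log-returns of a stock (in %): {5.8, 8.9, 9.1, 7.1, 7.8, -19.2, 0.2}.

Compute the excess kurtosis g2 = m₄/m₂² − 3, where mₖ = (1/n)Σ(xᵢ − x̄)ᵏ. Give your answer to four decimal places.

1.3480

x̄ = 2.8143
Σ(xᵢ − x̄)² = 620.1486 ⇒ m₂ = 88.59265
Σ(xᵢ − x̄)⁴ = 238879.1910 ⇒ m₄ = 34125.59872
m₂² = 7848.65818
g2 = m₄/m₂² − 3 = 4.34795 − 3 ≈ 1.3480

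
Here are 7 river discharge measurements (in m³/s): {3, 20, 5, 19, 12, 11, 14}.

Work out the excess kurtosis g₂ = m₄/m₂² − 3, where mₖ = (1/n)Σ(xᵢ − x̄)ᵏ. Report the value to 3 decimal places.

-1.239

x̄ = 12.0000
Σ(xᵢ − x̄)² = 248.0000 ⇒ m₂ = 35.42857
Σ(xᵢ − x̄)⁴ = 15476.0000 ⇒ m₄ = 2210.85714
m₂² = 1255.18367
g₂ = m₄/m₂² − 3 = 1.76138 − 3 ≈ -1.239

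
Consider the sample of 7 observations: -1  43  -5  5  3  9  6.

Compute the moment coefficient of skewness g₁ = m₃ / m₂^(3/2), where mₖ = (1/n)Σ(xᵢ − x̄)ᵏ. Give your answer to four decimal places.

1.6744

x̄ = (-1 + 43 - 5 + 5 + 3 + 9 + 6) / 7 = 8.5714
deviations (xᵢ − x̄): -9.5714, 34.4286, -13.5714, -3.5714, -5.5714, 0.4286, -2.5714
Σ(xᵢ − x̄)² = 1511.7143 ⇒ m₂ = 1511.7143/7 = 215.95918
Σ(xᵢ − x̄)³ = 37197.1837 ⇒ m₃ = 37197.1837/7 = 5313.88338
m₂^(3/2) = 215.95918^(1.5) = 3173.63894
g₁ = m₃ / m₂^(3/2) = 5313.88338 / 3173.63894 ≈ 1.6744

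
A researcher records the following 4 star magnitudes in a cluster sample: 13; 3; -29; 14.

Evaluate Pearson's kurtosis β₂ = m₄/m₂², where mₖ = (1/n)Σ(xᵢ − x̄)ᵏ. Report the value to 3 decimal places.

2.153

x̄ = 0.2500
Σ(xᵢ − x̄)² = 1214.7500 ⇒ m₂ = 303.68750
Σ(xᵢ − x̄)⁴ = 794215.5781 ⇒ m₄ = 198553.89453
m₂² = 92226.09766
β₂ = m₄/m₂² = 198553.89453 / 92226.09766 ≈ 2.153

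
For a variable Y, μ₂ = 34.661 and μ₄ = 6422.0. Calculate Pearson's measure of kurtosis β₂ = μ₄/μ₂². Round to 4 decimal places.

μ₂² = 34.661² = 1201.38492
μ₄/μ₂² = 6422.0 / 1201.38492 = 5.34550
β₂ ≈ 5.3455

5.3455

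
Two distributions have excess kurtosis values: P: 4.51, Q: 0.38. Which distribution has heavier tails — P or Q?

P

Higher excess kurtosis ⇒ heavier tails relative to the normal distribution.
4.51 vs 0.38: the larger is 4.51, so P has heavier tails.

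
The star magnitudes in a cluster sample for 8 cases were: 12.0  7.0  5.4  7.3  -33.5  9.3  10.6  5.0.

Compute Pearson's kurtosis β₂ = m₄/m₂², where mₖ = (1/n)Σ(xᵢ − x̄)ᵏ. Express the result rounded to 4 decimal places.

x̄ = 2.8875
Σ(xᵢ − x̄)² = 1554.8488 ⇒ m₂ = 194.35609
Σ(xᵢ − x̄)⁴ = 1765958.0121 ⇒ m₄ = 220744.75152
m₂² = 37774.29118
β₂ = m₄/m₂² = 220744.75152 / 37774.29118 ≈ 5.8438

5.8438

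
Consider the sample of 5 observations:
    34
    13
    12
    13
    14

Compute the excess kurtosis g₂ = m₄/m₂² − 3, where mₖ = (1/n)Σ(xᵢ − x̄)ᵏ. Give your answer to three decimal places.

0.222

x̄ = 17.2000
Σ(xᵢ − x̄)² = 354.8000 ⇒ m₂ = 70.96000
Σ(xᵢ − x̄)⁴ = 81117.7760 ⇒ m₄ = 16223.55520
m₂² = 5035.32160
g₂ = m₄/m₂² − 3 = 3.22195 − 3 ≈ 0.222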